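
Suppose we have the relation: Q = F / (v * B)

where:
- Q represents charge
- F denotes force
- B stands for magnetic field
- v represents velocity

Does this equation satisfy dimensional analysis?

Yes

Q (charge) has dimensions [I T].
F (force) has dimensions [L M T^-2].
B (magnetic field) has dimensions [I^-1 M T^-2].
v (velocity) has dimensions [L T^-1].

Left side: [I T]
Right side: [I T]

Both sides have the same dimensions, so the equation is dimensionally consistent.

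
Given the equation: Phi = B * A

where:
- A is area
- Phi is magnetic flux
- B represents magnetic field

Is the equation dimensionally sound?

Yes

A (area) has dimensions [L^2].
Phi (magnetic flux) has dimensions [I^-1 L^2 M T^-2].
B (magnetic field) has dimensions [I^-1 M T^-2].

Left side: [I^-1 L^2 M T^-2]
Right side: [I^-1 L^2 M T^-2]

Both sides have the same dimensions, so the equation is dimensionally consistent.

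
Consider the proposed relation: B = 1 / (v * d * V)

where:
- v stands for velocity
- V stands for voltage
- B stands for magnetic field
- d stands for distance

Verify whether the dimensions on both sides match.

No

v (velocity) has dimensions [L T^-1].
V (voltage) has dimensions [I^-1 L^2 M T^-3].
B (magnetic field) has dimensions [I^-1 M T^-2].
d (distance) has dimensions [L].

Left side: [I^-1 M T^-2]
Right side: [I L^-4 M^-1 T^4]

The two sides have different dimensions, so the equation is NOT dimensionally consistent.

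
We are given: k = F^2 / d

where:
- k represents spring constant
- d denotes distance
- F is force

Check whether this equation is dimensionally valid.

No

k (spring constant) has dimensions [M T^-2].
d (distance) has dimensions [L].
F (force) has dimensions [L M T^-2].

Left side: [M T^-2]
Right side: [L M^2 T^-4]

The two sides have different dimensions, so the equation is NOT dimensionally consistent.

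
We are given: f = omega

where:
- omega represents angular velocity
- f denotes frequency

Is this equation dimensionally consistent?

Yes

omega (angular velocity) has dimensions [T^-1].
f (frequency) has dimensions [T^-1].

Left side: [T^-1]
Right side: [T^-1]

Both sides have the same dimensions, so the equation is dimensionally consistent.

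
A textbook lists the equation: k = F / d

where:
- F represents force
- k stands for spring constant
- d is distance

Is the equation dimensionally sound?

Yes

F (force) has dimensions [L M T^-2].
k (spring constant) has dimensions [M T^-2].
d (distance) has dimensions [L].

Left side: [M T^-2]
Right side: [M T^-2]

Both sides have the same dimensions, so the equation is dimensionally consistent.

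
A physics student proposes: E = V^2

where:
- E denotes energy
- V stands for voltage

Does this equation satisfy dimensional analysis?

No

E (energy) has dimensions [L^2 M T^-2].
V (voltage) has dimensions [I^-1 L^2 M T^-3].

Left side: [L^2 M T^-2]
Right side: [I^-2 L^4 M^2 T^-6]

The two sides have different dimensions, so the equation is NOT dimensionally consistent.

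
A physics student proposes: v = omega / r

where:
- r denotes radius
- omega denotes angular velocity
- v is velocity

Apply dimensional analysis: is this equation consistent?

No

r (radius) has dimensions [L].
omega (angular velocity) has dimensions [T^-1].
v (velocity) has dimensions [L T^-1].

Left side: [L T^-1]
Right side: [L^-1 T^-1]

The two sides have different dimensions, so the equation is NOT dimensionally consistent.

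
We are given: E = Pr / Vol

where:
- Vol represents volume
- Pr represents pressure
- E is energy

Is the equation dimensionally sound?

No

Vol (volume) has dimensions [L^3].
Pr (pressure) has dimensions [L^-1 M T^-2].
E (energy) has dimensions [L^2 M T^-2].

Left side: [L^2 M T^-2]
Right side: [L^-4 M T^-2]

The two sides have different dimensions, so the equation is NOT dimensionally consistent.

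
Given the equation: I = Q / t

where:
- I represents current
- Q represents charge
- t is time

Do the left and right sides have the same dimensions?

Yes

I (current) has dimensions [I].
Q (charge) has dimensions [I T].
t (time) has dimensions [T].

Left side: [I]
Right side: [I]

Both sides have the same dimensions, so the equation is dimensionally consistent.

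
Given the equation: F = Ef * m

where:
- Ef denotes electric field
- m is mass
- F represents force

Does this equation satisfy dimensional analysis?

No

Ef (electric field) has dimensions [I^-1 L M T^-3].
m (mass) has dimensions [M].
F (force) has dimensions [L M T^-2].

Left side: [L M T^-2]
Right side: [I^-1 L M^2 T^-3]

The two sides have different dimensions, so the equation is NOT dimensionally consistent.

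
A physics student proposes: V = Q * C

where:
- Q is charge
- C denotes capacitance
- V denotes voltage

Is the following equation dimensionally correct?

No

Q (charge) has dimensions [I T].
C (capacitance) has dimensions [I^2 L^-2 M^-1 T^4].
V (voltage) has dimensions [I^-1 L^2 M T^-3].

Left side: [I^-1 L^2 M T^-3]
Right side: [I^3 L^-2 M^-1 T^5]

The two sides have different dimensions, so the equation is NOT dimensionally consistent.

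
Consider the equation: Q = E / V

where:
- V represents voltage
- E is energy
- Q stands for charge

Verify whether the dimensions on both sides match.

Yes

V (voltage) has dimensions [I^-1 L^2 M T^-3].
E (energy) has dimensions [L^2 M T^-2].
Q (charge) has dimensions [I T].

Left side: [I T]
Right side: [I T]

Both sides have the same dimensions, so the equation is dimensionally consistent.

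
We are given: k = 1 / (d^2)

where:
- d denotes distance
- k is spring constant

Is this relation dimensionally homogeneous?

No

d (distance) has dimensions [L].
k (spring constant) has dimensions [M T^-2].

Left side: [M T^-2]
Right side: [L^-2]

The two sides have different dimensions, so the equation is NOT dimensionally consistent.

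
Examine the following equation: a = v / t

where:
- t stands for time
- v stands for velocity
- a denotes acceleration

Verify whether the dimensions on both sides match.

Yes

t (time) has dimensions [T].
v (velocity) has dimensions [L T^-1].
a (acceleration) has dimensions [L T^-2].

Left side: [L T^-2]
Right side: [L T^-2]

Both sides have the same dimensions, so the equation is dimensionally consistent.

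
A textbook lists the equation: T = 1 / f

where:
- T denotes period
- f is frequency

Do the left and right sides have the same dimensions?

Yes

T (period) has dimensions [T].
f (frequency) has dimensions [T^-1].

Left side: [T]
Right side: [T]

Both sides have the same dimensions, so the equation is dimensionally consistent.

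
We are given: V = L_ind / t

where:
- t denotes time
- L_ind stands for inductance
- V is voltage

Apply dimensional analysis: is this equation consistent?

No

t (time) has dimensions [T].
L_ind (inductance) has dimensions [I^-2 L^2 M T^-2].
V (voltage) has dimensions [I^-1 L^2 M T^-3].

Left side: [I^-1 L^2 M T^-3]
Right side: [I^-2 L^2 M T^-3]

The two sides have different dimensions, so the equation is NOT dimensionally consistent.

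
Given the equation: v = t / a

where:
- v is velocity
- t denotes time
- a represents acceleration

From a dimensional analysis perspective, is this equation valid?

No

v (velocity) has dimensions [L T^-1].
t (time) has dimensions [T].
a (acceleration) has dimensions [L T^-2].

Left side: [L T^-1]
Right side: [L^-1 T^3]

The two sides have different dimensions, so the equation is NOT dimensionally consistent.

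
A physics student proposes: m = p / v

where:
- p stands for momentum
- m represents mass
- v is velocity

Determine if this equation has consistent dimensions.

Yes

p (momentum) has dimensions [L M T^-1].
m (mass) has dimensions [M].
v (velocity) has dimensions [L T^-1].

Left side: [M]
Right side: [M]

Both sides have the same dimensions, so the equation is dimensionally consistent.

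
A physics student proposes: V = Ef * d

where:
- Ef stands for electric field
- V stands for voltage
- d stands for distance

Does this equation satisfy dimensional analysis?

Yes

Ef (electric field) has dimensions [I^-1 L M T^-3].
V (voltage) has dimensions [I^-1 L^2 M T^-3].
d (distance) has dimensions [L].

Left side: [I^-1 L^2 M T^-3]
Right side: [I^-1 L^2 M T^-3]

Both sides have the same dimensions, so the equation is dimensionally consistent.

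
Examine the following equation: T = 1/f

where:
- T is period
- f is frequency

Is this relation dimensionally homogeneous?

Yes

T (period) has dimensions [T].
f (frequency) has dimensions [T^-1].

Left side: [T]
Right side: [T]

Both sides have the same dimensions, so the equation is dimensionally consistent.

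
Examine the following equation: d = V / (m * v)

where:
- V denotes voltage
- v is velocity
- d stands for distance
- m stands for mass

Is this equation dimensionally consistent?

No

V (voltage) has dimensions [I^-1 L^2 M T^-3].
v (velocity) has dimensions [L T^-1].
d (distance) has dimensions [L].
m (mass) has dimensions [M].

Left side: [L]
Right side: [I^-1 L T^-2]

The two sides have different dimensions, so the equation is NOT dimensionally consistent.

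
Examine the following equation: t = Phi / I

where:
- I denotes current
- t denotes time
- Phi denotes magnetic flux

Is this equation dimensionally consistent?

No

I (current) has dimensions [I].
t (time) has dimensions [T].
Phi (magnetic flux) has dimensions [I^-1 L^2 M T^-2].

Left side: [T]
Right side: [I^-2 L^2 M T^-2]

The two sides have different dimensions, so the equation is NOT dimensionally consistent.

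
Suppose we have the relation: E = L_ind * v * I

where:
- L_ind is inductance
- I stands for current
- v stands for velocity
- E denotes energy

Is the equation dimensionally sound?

No

L_ind (inductance) has dimensions [I^-2 L^2 M T^-2].
I (current) has dimensions [I].
v (velocity) has dimensions [L T^-1].
E (energy) has dimensions [L^2 M T^-2].

Left side: [L^2 M T^-2]
Right side: [I^-1 L^3 M T^-3]

The two sides have different dimensions, so the equation is NOT dimensionally consistent.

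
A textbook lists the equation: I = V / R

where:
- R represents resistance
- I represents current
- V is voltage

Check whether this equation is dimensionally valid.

Yes

R (resistance) has dimensions [I^-2 L^2 M T^-3].
I (current) has dimensions [I].
V (voltage) has dimensions [I^-1 L^2 M T^-3].

Left side: [I]
Right side: [I]

Both sides have the same dimensions, so the equation is dimensionally consistent.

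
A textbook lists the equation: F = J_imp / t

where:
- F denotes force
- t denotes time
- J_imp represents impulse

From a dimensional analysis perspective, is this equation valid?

Yes

F (force) has dimensions [L M T^-2].
t (time) has dimensions [T].
J_imp (impulse) has dimensions [L M T^-1].

Left side: [L M T^-2]
Right side: [L M T^-2]

Both sides have the same dimensions, so the equation is dimensionally consistent.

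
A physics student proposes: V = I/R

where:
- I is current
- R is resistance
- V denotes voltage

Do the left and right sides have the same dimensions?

No

I (current) has dimensions [I].
R (resistance) has dimensions [I^-2 L^2 M T^-3].
V (voltage) has dimensions [I^-1 L^2 M T^-3].

Left side: [I^-1 L^2 M T^-3]
Right side: [I^3 L^-2 M^-1 T^3]

The two sides have different dimensions, so the equation is NOT dimensionally consistent.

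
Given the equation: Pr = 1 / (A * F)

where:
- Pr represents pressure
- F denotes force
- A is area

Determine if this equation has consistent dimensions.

No

Pr (pressure) has dimensions [L^-1 M T^-2].
F (force) has dimensions [L M T^-2].
A (area) has dimensions [L^2].

Left side: [L^-1 M T^-2]
Right side: [L^-3 M^-1 T^2]

The two sides have different dimensions, so the equation is NOT dimensionally consistent.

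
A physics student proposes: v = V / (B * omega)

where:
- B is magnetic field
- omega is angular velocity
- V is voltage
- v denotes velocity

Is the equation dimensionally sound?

No

B (magnetic field) has dimensions [I^-1 M T^-2].
omega (angular velocity) has dimensions [T^-1].
V (voltage) has dimensions [I^-1 L^2 M T^-3].
v (velocity) has dimensions [L T^-1].

Left side: [L T^-1]
Right side: [L^2]

The two sides have different dimensions, so the equation is NOT dimensionally consistent.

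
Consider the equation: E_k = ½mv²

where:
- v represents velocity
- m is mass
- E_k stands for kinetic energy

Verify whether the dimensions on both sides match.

Yes

v (velocity) has dimensions [L T^-1].
m (mass) has dimensions [M].
E_k (kinetic energy) has dimensions [L^2 M T^-2].

Left side: [L^2 M T^-2]
Right side: [L^2 M T^-2]

Both sides have the same dimensions, so the equation is dimensionally consistent.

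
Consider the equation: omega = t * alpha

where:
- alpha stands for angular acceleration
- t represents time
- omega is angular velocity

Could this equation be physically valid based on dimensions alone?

Yes

alpha (angular acceleration) has dimensions [T^-2].
t (time) has dimensions [T].
omega (angular velocity) has dimensions [T^-1].

Left side: [T^-1]
Right side: [T^-1]

Both sides have the same dimensions, so the equation is dimensionally consistent.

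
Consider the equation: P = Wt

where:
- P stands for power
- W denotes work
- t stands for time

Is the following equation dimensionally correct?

No

P (power) has dimensions [L^2 M T^-3].
W (work) has dimensions [L^2 M T^-2].
t (time) has dimensions [T].

Left side: [L^2 M T^-3]
Right side: [L^2 M T^-1]

The two sides have different dimensions, so the equation is NOT dimensionally consistent.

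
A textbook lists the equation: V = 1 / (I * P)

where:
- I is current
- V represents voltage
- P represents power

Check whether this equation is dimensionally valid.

No

I (current) has dimensions [I].
V (voltage) has dimensions [I^-1 L^2 M T^-3].
P (power) has dimensions [L^2 M T^-3].

Left side: [I^-1 L^2 M T^-3]
Right side: [I^-1 L^-2 M^-1 T^3]

The two sides have different dimensions, so the equation is NOT dimensionally consistent.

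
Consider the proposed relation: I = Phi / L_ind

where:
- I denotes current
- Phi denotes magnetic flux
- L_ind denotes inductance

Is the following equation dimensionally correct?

Yes

I (current) has dimensions [I].
Phi (magnetic flux) has dimensions [I^-1 L^2 M T^-2].
L_ind (inductance) has dimensions [I^-2 L^2 M T^-2].

Left side: [I]
Right side: [I]

Both sides have the same dimensions, so the equation is dimensionally consistent.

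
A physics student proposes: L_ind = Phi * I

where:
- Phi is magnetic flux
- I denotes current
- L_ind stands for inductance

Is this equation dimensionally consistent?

No

Phi (magnetic flux) has dimensions [I^-1 L^2 M T^-2].
I (current) has dimensions [I].
L_ind (inductance) has dimensions [I^-2 L^2 M T^-2].

Left side: [I^-2 L^2 M T^-2]
Right side: [L^2 M T^-2]

The two sides have different dimensions, so the equation is NOT dimensionally consistent.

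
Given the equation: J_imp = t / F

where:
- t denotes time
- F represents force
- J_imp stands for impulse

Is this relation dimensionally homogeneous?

No

t (time) has dimensions [T].
F (force) has dimensions [L M T^-2].
J_imp (impulse) has dimensions [L M T^-1].

Left side: [L M T^-1]
Right side: [L^-1 M^-1 T^3]

The two sides have different dimensions, so the equation is NOT dimensionally consistent.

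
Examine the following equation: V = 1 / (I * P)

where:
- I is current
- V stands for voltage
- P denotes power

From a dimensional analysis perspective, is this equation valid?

No

I (current) has dimensions [I].
V (voltage) has dimensions [I^-1 L^2 M T^-3].
P (power) has dimensions [L^2 M T^-3].

Left side: [I^-1 L^2 M T^-3]
Right side: [I^-1 L^-2 M^-1 T^3]

The two sides have different dimensions, so the equation is NOT dimensionally consistent.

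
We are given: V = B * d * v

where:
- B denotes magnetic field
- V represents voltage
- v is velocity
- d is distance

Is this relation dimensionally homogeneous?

Yes

B (magnetic field) has dimensions [I^-1 M T^-2].
V (voltage) has dimensions [I^-1 L^2 M T^-3].
v (velocity) has dimensions [L T^-1].
d (distance) has dimensions [L].

Left side: [I^-1 L^2 M T^-3]
Right side: [I^-1 L^2 M T^-3]

Both sides have the same dimensions, so the equation is dimensionally consistent.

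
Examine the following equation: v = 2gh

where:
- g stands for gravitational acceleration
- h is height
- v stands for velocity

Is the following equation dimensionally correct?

No

g (gravitational acceleration) has dimensions [L T^-2].
h (height) has dimensions [L].
v (velocity) has dimensions [L T^-1].

Left side: [L T^-1]
Right side: [L^2 T^-2]

The two sides have different dimensions, so the equation is NOT dimensionally consistent.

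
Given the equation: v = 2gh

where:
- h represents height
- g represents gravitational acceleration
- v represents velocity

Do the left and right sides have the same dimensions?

No

h (height) has dimensions [L].
g (gravitational acceleration) has dimensions [L T^-2].
v (velocity) has dimensions [L T^-1].

Left side: [L T^-1]
Right side: [L^2 T^-2]

The two sides have different dimensions, so the equation is NOT dimensionally consistent.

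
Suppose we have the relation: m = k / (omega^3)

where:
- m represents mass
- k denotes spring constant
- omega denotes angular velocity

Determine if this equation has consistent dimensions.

No

m (mass) has dimensions [M].
k (spring constant) has dimensions [M T^-2].
omega (angular velocity) has dimensions [T^-1].

Left side: [M]
Right side: [M T]

The two sides have different dimensions, so the equation is NOT dimensionally consistent.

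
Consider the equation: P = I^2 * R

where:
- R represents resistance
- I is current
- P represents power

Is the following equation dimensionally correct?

Yes

R (resistance) has dimensions [I^-2 L^2 M T^-3].
I (current) has dimensions [I].
P (power) has dimensions [L^2 M T^-3].

Left side: [L^2 M T^-3]
Right side: [L^2 M T^-3]

Both sides have the same dimensions, so the equation is dimensionally consistent.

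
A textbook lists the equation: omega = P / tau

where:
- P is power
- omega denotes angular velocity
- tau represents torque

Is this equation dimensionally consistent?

Yes

P (power) has dimensions [L^2 M T^-3].
omega (angular velocity) has dimensions [T^-1].
tau (torque) has dimensions [L^2 M T^-2].

Left side: [T^-1]
Right side: [T^-1]

Both sides have the same dimensions, so the equation is dimensionally consistent.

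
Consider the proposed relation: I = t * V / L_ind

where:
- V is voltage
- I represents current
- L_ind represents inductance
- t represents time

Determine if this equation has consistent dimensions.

Yes

V (voltage) has dimensions [I^-1 L^2 M T^-3].
I (current) has dimensions [I].
L_ind (inductance) has dimensions [I^-2 L^2 M T^-2].
t (time) has dimensions [T].

Left side: [I]
Right side: [I]

Both sides have the same dimensions, so the equation is dimensionally consistent.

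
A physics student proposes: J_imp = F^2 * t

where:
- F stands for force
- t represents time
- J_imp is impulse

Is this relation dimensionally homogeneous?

No

F (force) has dimensions [L M T^-2].
t (time) has dimensions [T].
J_imp (impulse) has dimensions [L M T^-1].

Left side: [L M T^-1]
Right side: [L^2 M^2 T^-3]

The two sides have different dimensions, so the equation is NOT dimensionally consistent.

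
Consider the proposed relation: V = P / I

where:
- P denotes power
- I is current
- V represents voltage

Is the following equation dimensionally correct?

Yes

P (power) has dimensions [L^2 M T^-3].
I (current) has dimensions [I].
V (voltage) has dimensions [I^-1 L^2 M T^-3].

Left side: [I^-1 L^2 M T^-3]
Right side: [I^-1 L^2 M T^-3]

Both sides have the same dimensions, so the equation is dimensionally consistent.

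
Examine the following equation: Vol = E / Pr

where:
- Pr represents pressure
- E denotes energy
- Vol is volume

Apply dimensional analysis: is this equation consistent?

Yes

Pr (pressure) has dimensions [L^-1 M T^-2].
E (energy) has dimensions [L^2 M T^-2].
Vol (volume) has dimensions [L^3].

Left side: [L^3]
Right side: [L^3]

Both sides have the same dimensions, so the equation is dimensionally consistent.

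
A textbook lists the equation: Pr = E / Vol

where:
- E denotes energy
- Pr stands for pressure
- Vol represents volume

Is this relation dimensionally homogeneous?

Yes

E (energy) has dimensions [L^2 M T^-2].
Pr (pressure) has dimensions [L^-1 M T^-2].
Vol (volume) has dimensions [L^3].

Left side: [L^-1 M T^-2]
Right side: [L^-1 M T^-2]

Both sides have the same dimensions, so the equation is dimensionally consistent.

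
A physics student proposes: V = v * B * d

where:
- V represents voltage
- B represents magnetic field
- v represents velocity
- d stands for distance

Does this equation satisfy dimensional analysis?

Yes

V (voltage) has dimensions [I^-1 L^2 M T^-3].
B (magnetic field) has dimensions [I^-1 M T^-2].
v (velocity) has dimensions [L T^-1].
d (distance) has dimensions [L].

Left side: [I^-1 L^2 M T^-3]
Right side: [I^-1 L^2 M T^-3]

Both sides have the same dimensions, so the equation is dimensionally consistent.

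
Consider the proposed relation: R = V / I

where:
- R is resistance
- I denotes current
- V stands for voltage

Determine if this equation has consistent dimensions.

Yes

R (resistance) has dimensions [I^-2 L^2 M T^-3].
I (current) has dimensions [I].
V (voltage) has dimensions [I^-1 L^2 M T^-3].

Left side: [I^-2 L^2 M T^-3]
Right side: [I^-2 L^2 M T^-3]

Both sides have the same dimensions, so the equation is dimensionally consistent.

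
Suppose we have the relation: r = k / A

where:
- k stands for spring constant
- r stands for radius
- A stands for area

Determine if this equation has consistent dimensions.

No

k (spring constant) has dimensions [M T^-2].
r (radius) has dimensions [L].
A (area) has dimensions [L^2].

Left side: [L]
Right side: [L^-2 M T^-2]

The two sides have different dimensions, so the equation is NOT dimensionally consistent.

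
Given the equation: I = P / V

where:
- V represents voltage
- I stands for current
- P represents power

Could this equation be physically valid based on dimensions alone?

Yes

V (voltage) has dimensions [I^-1 L^2 M T^-3].
I (current) has dimensions [I].
P (power) has dimensions [L^2 M T^-3].

Left side: [I]
Right side: [I]

Both sides have the same dimensions, so the equation is dimensionally consistent.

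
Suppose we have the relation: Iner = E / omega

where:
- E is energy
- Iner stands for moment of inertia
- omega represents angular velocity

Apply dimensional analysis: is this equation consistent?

No

E (energy) has dimensions [L^2 M T^-2].
Iner (moment of inertia) has dimensions [L^2 M].
omega (angular velocity) has dimensions [T^-1].

Left side: [L^2 M]
Right side: [L^2 M T^-1]

The two sides have different dimensions, so the equation is NOT dimensionally consistent.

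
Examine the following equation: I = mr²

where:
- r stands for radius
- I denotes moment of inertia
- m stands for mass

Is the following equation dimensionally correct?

Yes

r (radius) has dimensions [L].
I (moment of inertia) has dimensions [L^2 M].
m (mass) has dimensions [M].

Left side: [L^2 M]
Right side: [L^2 M]

Both sides have the same dimensions, so the equation is dimensionally consistent.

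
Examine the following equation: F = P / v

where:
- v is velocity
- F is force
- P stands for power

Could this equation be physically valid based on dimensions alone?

Yes

v (velocity) has dimensions [L T^-1].
F (force) has dimensions [L M T^-2].
P (power) has dimensions [L^2 M T^-3].

Left side: [L M T^-2]
Right side: [L M T^-2]

Both sides have the same dimensions, so the equation is dimensionally consistent.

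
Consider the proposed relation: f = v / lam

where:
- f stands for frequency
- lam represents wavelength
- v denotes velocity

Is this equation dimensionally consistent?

Yes

f (frequency) has dimensions [T^-1].
lam (wavelength) has dimensions [L].
v (velocity) has dimensions [L T^-1].

Left side: [T^-1]
Right side: [T^-1]

Both sides have the same dimensions, so the equation is dimensionally consistent.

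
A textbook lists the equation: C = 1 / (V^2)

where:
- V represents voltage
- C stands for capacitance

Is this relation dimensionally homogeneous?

No

V (voltage) has dimensions [I^-1 L^2 M T^-3].
C (capacitance) has dimensions [I^2 L^-2 M^-1 T^4].

Left side: [I^2 L^-2 M^-1 T^4]
Right side: [I^2 L^-4 M^-2 T^6]

The two sides have different dimensions, so the equation is NOT dimensionally consistent.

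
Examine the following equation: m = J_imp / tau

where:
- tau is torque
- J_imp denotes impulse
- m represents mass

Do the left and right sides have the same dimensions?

No

tau (torque) has dimensions [L^2 M T^-2].
J_imp (impulse) has dimensions [L M T^-1].
m (mass) has dimensions [M].

Left side: [M]
Right side: [L^-1 T]

The two sides have different dimensions, so the equation is NOT dimensionally consistent.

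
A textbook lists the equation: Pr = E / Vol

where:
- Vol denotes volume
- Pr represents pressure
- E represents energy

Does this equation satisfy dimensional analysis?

Yes

Vol (volume) has dimensions [L^3].
Pr (pressure) has dimensions [L^-1 M T^-2].
E (energy) has dimensions [L^2 M T^-2].

Left side: [L^-1 M T^-2]
Right side: [L^-1 M T^-2]

Both sides have the same dimensions, so the equation is dimensionally consistent.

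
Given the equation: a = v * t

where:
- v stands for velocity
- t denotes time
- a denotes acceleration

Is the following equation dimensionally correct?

No

v (velocity) has dimensions [L T^-1].
t (time) has dimensions [T].
a (acceleration) has dimensions [L T^-2].

Left side: [L T^-2]
Right side: [L]

The two sides have different dimensions, so the equation is NOT dimensionally consistent.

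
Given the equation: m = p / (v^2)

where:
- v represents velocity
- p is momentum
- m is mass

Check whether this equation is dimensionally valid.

No

v (velocity) has dimensions [L T^-1].
p (momentum) has dimensions [L M T^-1].
m (mass) has dimensions [M].

Left side: [M]
Right side: [L^-1 M T]

The two sides have different dimensions, so the equation is NOT dimensionally consistent.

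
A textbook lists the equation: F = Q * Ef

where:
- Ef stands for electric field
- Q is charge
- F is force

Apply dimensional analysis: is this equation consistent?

Yes

Ef (electric field) has dimensions [I^-1 L M T^-3].
Q (charge) has dimensions [I T].
F (force) has dimensions [L M T^-2].

Left side: [L M T^-2]
Right side: [L M T^-2]

Both sides have the same dimensions, so the equation is dimensionally consistent.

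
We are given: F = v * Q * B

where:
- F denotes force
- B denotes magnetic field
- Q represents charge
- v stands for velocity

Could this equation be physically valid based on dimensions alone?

Yes

F (force) has dimensions [L M T^-2].
B (magnetic field) has dimensions [I^-1 M T^-2].
Q (charge) has dimensions [I T].
v (velocity) has dimensions [L T^-1].

Left side: [L M T^-2]
Right side: [L M T^-2]

Both sides have the same dimensions, so the equation is dimensionally consistent.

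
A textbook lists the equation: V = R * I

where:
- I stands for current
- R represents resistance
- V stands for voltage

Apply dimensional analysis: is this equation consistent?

Yes

I (current) has dimensions [I].
R (resistance) has dimensions [I^-2 L^2 M T^-3].
V (voltage) has dimensions [I^-1 L^2 M T^-3].

Left side: [I^-1 L^2 M T^-3]
Right side: [I^-1 L^2 M T^-3]

Both sides have the same dimensions, so the equation is dimensionally consistent.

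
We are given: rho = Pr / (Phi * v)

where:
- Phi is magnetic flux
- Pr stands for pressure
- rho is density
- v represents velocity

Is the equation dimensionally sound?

No

Phi (magnetic flux) has dimensions [I^-1 L^2 M T^-2].
Pr (pressure) has dimensions [L^-1 M T^-2].
rho (density) has dimensions [L^-3 M].
v (velocity) has dimensions [L T^-1].

Left side: [L^-3 M]
Right side: [I L^-4 T]

The two sides have different dimensions, so the equation is NOT dimensionally consistent.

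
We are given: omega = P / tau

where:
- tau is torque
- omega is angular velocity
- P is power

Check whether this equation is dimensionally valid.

Yes

tau (torque) has dimensions [L^2 M T^-2].
omega (angular velocity) has dimensions [T^-1].
P (power) has dimensions [L^2 M T^-3].

Left side: [T^-1]
Right side: [T^-1]

Both sides have the same dimensions, so the equation is dimensionally consistent.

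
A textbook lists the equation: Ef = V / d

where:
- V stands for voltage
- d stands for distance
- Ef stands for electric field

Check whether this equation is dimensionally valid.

Yes

V (voltage) has dimensions [I^-1 L^2 M T^-3].
d (distance) has dimensions [L].
Ef (electric field) has dimensions [I^-1 L M T^-3].

Left side: [I^-1 L M T^-3]
Right side: [I^-1 L M T^-3]

Both sides have the same dimensions, so the equation is dimensionally consistent.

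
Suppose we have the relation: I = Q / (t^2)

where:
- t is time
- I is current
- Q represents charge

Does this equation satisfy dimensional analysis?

No

t (time) has dimensions [T].
I (current) has dimensions [I].
Q (charge) has dimensions [I T].

Left side: [I]
Right side: [I T^-1]

The two sides have different dimensions, so the equation is NOT dimensionally consistent.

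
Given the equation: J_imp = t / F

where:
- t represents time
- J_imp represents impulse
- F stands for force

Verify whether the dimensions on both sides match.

No

t (time) has dimensions [T].
J_imp (impulse) has dimensions [L M T^-1].
F (force) has dimensions [L M T^-2].

Left side: [L M T^-1]
Right side: [L^-1 M^-1 T^3]

The two sides have different dimensions, so the equation is NOT dimensionally consistent.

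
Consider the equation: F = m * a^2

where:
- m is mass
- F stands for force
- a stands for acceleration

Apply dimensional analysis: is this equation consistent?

No

m (mass) has dimensions [M].
F (force) has dimensions [L M T^-2].
a (acceleration) has dimensions [L T^-2].

Left side: [L M T^-2]
Right side: [L^2 M T^-4]

The two sides have different dimensions, so the equation is NOT dimensionally consistent.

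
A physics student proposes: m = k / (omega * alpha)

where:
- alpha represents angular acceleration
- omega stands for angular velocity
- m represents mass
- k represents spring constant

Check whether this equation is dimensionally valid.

No

alpha (angular acceleration) has dimensions [T^-2].
omega (angular velocity) has dimensions [T^-1].
m (mass) has dimensions [M].
k (spring constant) has dimensions [M T^-2].

Left side: [M]
Right side: [M T]

The two sides have different dimensions, so the equation is NOT dimensionally consistent.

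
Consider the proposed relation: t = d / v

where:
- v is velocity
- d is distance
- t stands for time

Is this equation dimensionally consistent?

Yes

v (velocity) has dimensions [L T^-1].
d (distance) has dimensions [L].
t (time) has dimensions [T].

Left side: [T]
Right side: [T]

Both sides have the same dimensions, so the equation is dimensionally consistent.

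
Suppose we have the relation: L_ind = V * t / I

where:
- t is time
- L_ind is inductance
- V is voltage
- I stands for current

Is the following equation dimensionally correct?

Yes

t (time) has dimensions [T].
L_ind (inductance) has dimensions [I^-2 L^2 M T^-2].
V (voltage) has dimensions [I^-1 L^2 M T^-3].
I (current) has dimensions [I].

Left side: [I^-2 L^2 M T^-2]
Right side: [I^-2 L^2 M T^-2]

Both sides have the same dimensions, so the equation is dimensionally consistent.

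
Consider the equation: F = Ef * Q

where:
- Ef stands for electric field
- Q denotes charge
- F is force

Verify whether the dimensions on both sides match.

Yes

Ef (electric field) has dimensions [I^-1 L M T^-3].
Q (charge) has dimensions [I T].
F (force) has dimensions [L M T^-2].

Left side: [L M T^-2]
Right side: [L M T^-2]

Both sides have the same dimensions, so the equation is dimensionally consistent.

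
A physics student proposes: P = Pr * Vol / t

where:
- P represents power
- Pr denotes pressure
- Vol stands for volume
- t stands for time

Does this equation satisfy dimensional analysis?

Yes

P (power) has dimensions [L^2 M T^-3].
Pr (pressure) has dimensions [L^-1 M T^-2].
Vol (volume) has dimensions [L^3].
t (time) has dimensions [T].

Left side: [L^2 M T^-3]
Right side: [L^2 M T^-3]

Both sides have the same dimensions, so the equation is dimensionally consistent.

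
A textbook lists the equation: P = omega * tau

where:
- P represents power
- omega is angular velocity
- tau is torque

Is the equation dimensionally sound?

Yes

P (power) has dimensions [L^2 M T^-3].
omega (angular velocity) has dimensions [T^-1].
tau (torque) has dimensions [L^2 M T^-2].

Left side: [L^2 M T^-3]
Right side: [L^2 M T^-3]

Both sides have the same dimensions, so the equation is dimensionally consistent.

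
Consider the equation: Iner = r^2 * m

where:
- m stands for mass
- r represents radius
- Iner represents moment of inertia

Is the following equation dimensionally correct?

Yes

m (mass) has dimensions [M].
r (radius) has dimensions [L].
Iner (moment of inertia) has dimensions [L^2 M].

Left side: [L^2 M]
Right side: [L^2 M]

Both sides have the same dimensions, so the equation is dimensionally consistent.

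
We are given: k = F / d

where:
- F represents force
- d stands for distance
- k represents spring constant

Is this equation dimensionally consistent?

Yes

F (force) has dimensions [L M T^-2].
d (distance) has dimensions [L].
k (spring constant) has dimensions [M T^-2].

Left side: [M T^-2]
Right side: [M T^-2]

Both sides have the same dimensions, so the equation is dimensionally consistent.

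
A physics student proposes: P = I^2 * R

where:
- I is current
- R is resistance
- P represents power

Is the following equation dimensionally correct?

Yes

I (current) has dimensions [I].
R (resistance) has dimensions [I^-2 L^2 M T^-3].
P (power) has dimensions [L^2 M T^-3].

Left side: [L^2 M T^-3]
Right side: [L^2 M T^-3]

Both sides have the same dimensions, so the equation is dimensionally consistent.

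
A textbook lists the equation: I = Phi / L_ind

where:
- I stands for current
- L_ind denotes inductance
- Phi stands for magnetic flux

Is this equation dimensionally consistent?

Yes

I (current) has dimensions [I].
L_ind (inductance) has dimensions [I^-2 L^2 M T^-2].
Phi (magnetic flux) has dimensions [I^-1 L^2 M T^-2].

Left side: [I]
Right side: [I]

Both sides have the same dimensions, so the equation is dimensionally consistent.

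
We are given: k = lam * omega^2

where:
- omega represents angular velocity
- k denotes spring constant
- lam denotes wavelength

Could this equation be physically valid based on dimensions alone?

No

omega (angular velocity) has dimensions [T^-1].
k (spring constant) has dimensions [M T^-2].
lam (wavelength) has dimensions [L].

Left side: [M T^-2]
Right side: [L T^-2]

The two sides have different dimensions, so the equation is NOT dimensionally consistent.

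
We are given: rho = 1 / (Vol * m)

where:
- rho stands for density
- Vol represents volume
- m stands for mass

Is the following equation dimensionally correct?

No

rho (density) has dimensions [L^-3 M].
Vol (volume) has dimensions [L^3].
m (mass) has dimensions [M].

Left side: [L^-3 M]
Right side: [L^-3 M^-1]

The two sides have different dimensions, so the equation is NOT dimensionally consistent.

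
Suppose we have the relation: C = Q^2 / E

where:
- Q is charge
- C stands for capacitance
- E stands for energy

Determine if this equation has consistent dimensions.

Yes

Q (charge) has dimensions [I T].
C (capacitance) has dimensions [I^2 L^-2 M^-1 T^4].
E (energy) has dimensions [L^2 M T^-2].

Left side: [I^2 L^-2 M^-1 T^4]
Right side: [I^2 L^-2 M^-1 T^4]

Both sides have the same dimensions, so the equation is dimensionally consistent.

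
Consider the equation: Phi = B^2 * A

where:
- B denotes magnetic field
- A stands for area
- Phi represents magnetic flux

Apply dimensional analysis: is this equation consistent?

No

B (magnetic field) has dimensions [I^-1 M T^-2].
A (area) has dimensions [L^2].
Phi (magnetic flux) has dimensions [I^-1 L^2 M T^-2].

Left side: [I^-1 L^2 M T^-2]
Right side: [I^-2 L^2 M^2 T^-4]

The two sides have different dimensions, so the equation is NOT dimensionally consistent.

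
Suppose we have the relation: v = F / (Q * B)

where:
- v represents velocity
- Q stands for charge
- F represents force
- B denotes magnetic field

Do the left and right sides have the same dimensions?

Yes

v (velocity) has dimensions [L T^-1].
Q (charge) has dimensions [I T].
F (force) has dimensions [L M T^-2].
B (magnetic field) has dimensions [I^-1 M T^-2].

Left side: [L T^-1]
Right side: [L T^-1]

Both sides have the same dimensions, so the equation is dimensionally consistent.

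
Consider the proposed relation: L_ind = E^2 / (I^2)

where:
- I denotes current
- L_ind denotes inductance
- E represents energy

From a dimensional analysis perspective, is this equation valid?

No

I (current) has dimensions [I].
L_ind (inductance) has dimensions [I^-2 L^2 M T^-2].
E (energy) has dimensions [L^2 M T^-2].

Left side: [I^-2 L^2 M T^-2]
Right side: [I^-2 L^4 M^2 T^-4]

The two sides have different dimensions, so the equation is NOT dimensionally consistent.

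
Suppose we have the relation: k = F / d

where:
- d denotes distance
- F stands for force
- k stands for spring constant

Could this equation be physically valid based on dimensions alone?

Yes

d (distance) has dimensions [L].
F (force) has dimensions [L M T^-2].
k (spring constant) has dimensions [M T^-2].

Left side: [M T^-2]
Right side: [M T^-2]

Both sides have the same dimensions, so the equation is dimensionally consistent.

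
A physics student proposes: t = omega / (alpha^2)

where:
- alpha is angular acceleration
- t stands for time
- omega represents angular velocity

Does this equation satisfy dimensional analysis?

No

alpha (angular acceleration) has dimensions [T^-2].
t (time) has dimensions [T].
omega (angular velocity) has dimensions [T^-1].

Left side: [T]
Right side: [T^3]

The two sides have different dimensions, so the equation is NOT dimensionally consistent.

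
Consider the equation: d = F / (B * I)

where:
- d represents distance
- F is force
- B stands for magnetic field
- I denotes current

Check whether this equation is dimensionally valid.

Yes

d (distance) has dimensions [L].
F (force) has dimensions [L M T^-2].
B (magnetic field) has dimensions [I^-1 M T^-2].
I (current) has dimensions [I].

Left side: [L]
Right side: [L]

Both sides have the same dimensions, so the equation is dimensionally consistent.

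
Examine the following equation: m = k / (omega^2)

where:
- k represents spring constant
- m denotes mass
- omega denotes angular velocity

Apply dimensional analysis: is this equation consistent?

Yes

k (spring constant) has dimensions [M T^-2].
m (mass) has dimensions [M].
omega (angular velocity) has dimensions [T^-1].

Left side: [M]
Right side: [M]

Both sides have the same dimensions, so the equation is dimensionally consistent.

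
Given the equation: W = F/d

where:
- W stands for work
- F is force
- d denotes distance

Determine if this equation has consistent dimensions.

No

W (work) has dimensions [L^2 M T^-2].
F (force) has dimensions [L M T^-2].
d (distance) has dimensions [L].

Left side: [L^2 M T^-2]
Right side: [M T^-2]

The two sides have different dimensions, so the equation is NOT dimensionally consistent.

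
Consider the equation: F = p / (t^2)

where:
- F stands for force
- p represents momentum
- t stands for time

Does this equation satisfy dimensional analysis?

No

F (force) has dimensions [L M T^-2].
p (momentum) has dimensions [L M T^-1].
t (time) has dimensions [T].

Left side: [L M T^-2]
Right side: [L M T^-3]

The two sides have different dimensions, so the equation is NOT dimensionally consistent.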